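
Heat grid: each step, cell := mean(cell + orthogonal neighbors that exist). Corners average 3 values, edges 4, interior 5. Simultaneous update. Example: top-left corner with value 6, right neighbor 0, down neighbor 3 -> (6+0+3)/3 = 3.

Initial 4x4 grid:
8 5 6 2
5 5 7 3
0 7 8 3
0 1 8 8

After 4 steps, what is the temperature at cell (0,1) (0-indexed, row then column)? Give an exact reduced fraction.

Answer: 189011/36000

Derivation:
Step 1: cell (0,1) = 6
Step 2: cell (0,1) = 57/10
Step 3: cell (0,1) = 6473/1200
Step 4: cell (0,1) = 189011/36000
Full grid after step 4:
  18461/3600 189011/36000 549413/108000 316867/64800
  85133/18000 49831/10000 930649/180000 1095511/216000
  42979/10800 165511/36000 93227/18000 1168199/216000
  236801/64800 183403/43200 1116479/216000 178933/32400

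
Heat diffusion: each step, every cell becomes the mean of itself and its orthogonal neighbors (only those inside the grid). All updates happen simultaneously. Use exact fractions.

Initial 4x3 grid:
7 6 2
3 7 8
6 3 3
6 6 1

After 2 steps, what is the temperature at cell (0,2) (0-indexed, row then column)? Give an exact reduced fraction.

Answer: 95/18

Derivation:
Step 1: cell (0,2) = 16/3
Step 2: cell (0,2) = 95/18
Full grid after step 2:
  199/36 647/120 95/18
  1259/240 533/100 1169/240
  85/16 453/100 205/48
  29/6 55/12 133/36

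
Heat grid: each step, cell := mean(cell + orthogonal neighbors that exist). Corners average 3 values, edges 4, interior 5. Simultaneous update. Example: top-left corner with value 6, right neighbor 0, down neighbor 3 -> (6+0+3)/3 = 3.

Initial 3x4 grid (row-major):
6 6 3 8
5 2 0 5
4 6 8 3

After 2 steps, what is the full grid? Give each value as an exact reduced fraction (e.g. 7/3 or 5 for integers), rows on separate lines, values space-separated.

After step 1:
  17/3 17/4 17/4 16/3
  17/4 19/5 18/5 4
  5 5 17/4 16/3
After step 2:
  85/18 539/120 523/120 163/36
  1123/240 209/50 199/50 137/30
  19/4 361/80 1091/240 163/36

Answer: 85/18 539/120 523/120 163/36
1123/240 209/50 199/50 137/30
19/4 361/80 1091/240 163/36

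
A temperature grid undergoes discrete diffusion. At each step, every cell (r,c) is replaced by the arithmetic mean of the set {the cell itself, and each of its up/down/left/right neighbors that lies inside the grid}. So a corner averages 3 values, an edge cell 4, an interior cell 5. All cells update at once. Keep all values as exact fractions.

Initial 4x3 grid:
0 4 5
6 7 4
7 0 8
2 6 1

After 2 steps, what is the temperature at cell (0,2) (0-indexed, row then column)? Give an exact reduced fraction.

Answer: 43/9

Derivation:
Step 1: cell (0,2) = 13/3
Step 2: cell (0,2) = 43/9
Full grid after step 2:
  37/9 119/30 43/9
  977/240 124/25 1067/240
  387/80 381/100 397/80
  11/3 357/80 7/2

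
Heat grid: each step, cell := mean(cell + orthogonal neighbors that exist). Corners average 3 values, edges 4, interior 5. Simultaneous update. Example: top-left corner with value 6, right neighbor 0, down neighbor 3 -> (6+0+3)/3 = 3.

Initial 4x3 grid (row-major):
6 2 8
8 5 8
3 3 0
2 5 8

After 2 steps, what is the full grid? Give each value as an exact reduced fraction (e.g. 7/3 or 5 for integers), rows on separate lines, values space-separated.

After step 1:
  16/3 21/4 6
  11/2 26/5 21/4
  4 16/5 19/4
  10/3 9/2 13/3
After step 2:
  193/36 1307/240 11/2
  601/120 122/25 53/10
  481/120 433/100 263/60
  71/18 461/120 163/36

Answer: 193/36 1307/240 11/2
601/120 122/25 53/10
481/120 433/100 263/60
71/18 461/120 163/36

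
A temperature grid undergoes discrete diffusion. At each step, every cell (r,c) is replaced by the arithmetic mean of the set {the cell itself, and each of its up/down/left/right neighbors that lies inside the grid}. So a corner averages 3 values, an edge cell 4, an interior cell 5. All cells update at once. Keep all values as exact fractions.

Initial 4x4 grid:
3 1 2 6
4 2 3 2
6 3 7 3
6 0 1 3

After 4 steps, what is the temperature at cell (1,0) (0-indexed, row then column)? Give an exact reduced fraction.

Step 1: cell (1,0) = 15/4
Step 2: cell (1,0) = 413/120
Step 3: cell (1,0) = 2993/900
Step 4: cell (1,0) = 21971/6750
Full grid after step 4:
  98117/32400 319571/108000 328279/108000 204047/64800
  21971/6750 284759/90000 112969/36000 696143/216000
  3946/1125 66359/20000 57731/18000 136819/43200
  2821/800 240989/72000 26951/8640 100261/32400

Answer: 21971/6750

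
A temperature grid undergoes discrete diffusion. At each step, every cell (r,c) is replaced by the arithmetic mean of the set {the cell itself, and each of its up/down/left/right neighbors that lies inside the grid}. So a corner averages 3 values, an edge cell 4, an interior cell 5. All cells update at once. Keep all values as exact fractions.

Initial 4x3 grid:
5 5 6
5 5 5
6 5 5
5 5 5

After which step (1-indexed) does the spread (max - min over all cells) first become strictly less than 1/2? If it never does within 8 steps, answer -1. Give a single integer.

Answer: 1

Derivation:
Step 1: max=16/3, min=5, spread=1/3
  -> spread < 1/2 first at step 1
Step 2: max=95/18, min=5, spread=5/18
Step 3: max=5611/1080, min=3659/720, spread=49/432
Step 4: max=672469/129600, min=109969/21600, spread=2531/25920
Step 5: max=268313089/51840000, min=1105391/216000, spread=3019249/51840000
Step 6: max=268076711/51840000, min=99599051/19440000, spread=297509/6220800
Step 7: max=964276799209/186624000000, min=1496685521/291600000, spread=6398065769/186624000000
Step 8: max=2892097464773/559872000000, min=59909378951/11664000000, spread=131578201/4478976000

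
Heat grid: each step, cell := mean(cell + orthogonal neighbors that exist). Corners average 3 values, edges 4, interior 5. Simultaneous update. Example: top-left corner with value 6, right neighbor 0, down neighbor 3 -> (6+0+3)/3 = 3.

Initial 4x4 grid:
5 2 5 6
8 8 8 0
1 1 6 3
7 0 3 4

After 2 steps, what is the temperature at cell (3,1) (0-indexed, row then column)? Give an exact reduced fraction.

Answer: 89/30

Derivation:
Step 1: cell (3,1) = 11/4
Step 2: cell (3,1) = 89/30
Full grid after step 2:
  31/6 413/80 1159/240 79/18
  403/80 49/10 49/10 497/120
  937/240 99/25 193/50 451/120
  29/9 89/30 203/60 59/18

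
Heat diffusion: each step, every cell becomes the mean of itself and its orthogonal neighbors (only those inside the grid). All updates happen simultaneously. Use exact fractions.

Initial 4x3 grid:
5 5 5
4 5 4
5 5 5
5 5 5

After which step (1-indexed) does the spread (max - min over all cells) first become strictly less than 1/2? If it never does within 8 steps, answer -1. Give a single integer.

Step 1: max=5, min=23/5, spread=2/5
  -> spread < 1/2 first at step 1
Step 2: max=5, min=563/120, spread=37/120
Step 3: max=355/72, min=5123/1080, spread=101/540
Step 4: max=22109/4500, min=128449/27000, spread=841/5400
Step 5: max=791701/162000, min=289871/60750, spread=11227/97200
Step 6: max=39510457/8100000, min=464465659/97200000, spread=386393/3888000
Step 7: max=2364558563/486000000, min=4189100519/874800000, spread=41940559/546750000
Step 8: max=141715718917/29160000000, min=1677223923379/349920000000, spread=186917629/2799360000

Answer: 1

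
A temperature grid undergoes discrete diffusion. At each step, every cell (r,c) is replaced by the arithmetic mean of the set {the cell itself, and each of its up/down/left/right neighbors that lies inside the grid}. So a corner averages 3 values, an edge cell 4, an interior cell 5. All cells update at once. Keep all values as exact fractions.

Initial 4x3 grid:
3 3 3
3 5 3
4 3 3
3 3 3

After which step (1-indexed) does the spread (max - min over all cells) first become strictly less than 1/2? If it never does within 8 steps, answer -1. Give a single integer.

Answer: 3

Derivation:
Step 1: max=15/4, min=3, spread=3/4
Step 2: max=71/20, min=3, spread=11/20
Step 3: max=69/20, min=1141/360, spread=101/360
  -> spread < 1/2 first at step 3
Step 4: max=14633/4320, min=6859/2160, spread=61/288
Step 5: max=121241/36000, min=2791/864, spread=464/3375
Step 6: max=52232513/15552000, min=12594667/3888000, spread=370769/3110400
Step 7: max=3120285907/933120000, min=760374793/233280000, spread=5252449/62208000
Step 8: max=186955397993/55987200000, min=564524507/172800000, spread=161978309/2239488000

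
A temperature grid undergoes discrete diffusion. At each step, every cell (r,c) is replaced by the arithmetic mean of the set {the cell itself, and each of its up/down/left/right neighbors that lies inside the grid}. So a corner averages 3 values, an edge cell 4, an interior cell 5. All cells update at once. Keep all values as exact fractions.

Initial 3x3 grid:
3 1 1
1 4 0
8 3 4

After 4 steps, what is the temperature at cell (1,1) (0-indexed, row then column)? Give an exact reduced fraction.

Answer: 988109/360000

Derivation:
Step 1: cell (1,1) = 9/5
Step 2: cell (1,1) = 301/100
Step 3: cell (1,1) = 14947/6000
Step 4: cell (1,1) = 988109/360000
Full grid after step 4:
  336971/129600 1899407/864000 136873/64800
  310379/108000 988109/360000 222823/96000
  48169/14400 2599157/864000 45887/16200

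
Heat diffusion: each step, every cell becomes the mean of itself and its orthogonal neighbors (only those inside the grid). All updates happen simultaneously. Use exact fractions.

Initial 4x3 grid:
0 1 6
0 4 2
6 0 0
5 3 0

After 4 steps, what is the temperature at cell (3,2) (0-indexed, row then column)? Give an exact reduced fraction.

Step 1: cell (3,2) = 1
Step 2: cell (3,2) = 7/6
Step 3: cell (3,2) = 661/360
Step 4: cell (3,2) = 137/72
Full grid after step 4:
  55271/25920 359989/172800 19607/8640
  92521/43200 161033/72000 2461/1200
  21733/8640 76829/36000 1469/720
  6559/2592 10061/4320 137/72

Answer: 137/72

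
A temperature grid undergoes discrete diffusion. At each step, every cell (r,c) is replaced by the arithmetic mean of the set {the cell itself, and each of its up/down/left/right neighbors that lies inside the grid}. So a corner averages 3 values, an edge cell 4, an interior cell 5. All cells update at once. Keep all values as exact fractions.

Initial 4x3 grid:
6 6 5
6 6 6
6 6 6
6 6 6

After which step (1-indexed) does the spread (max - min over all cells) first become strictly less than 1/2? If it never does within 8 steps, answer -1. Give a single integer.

Answer: 1

Derivation:
Step 1: max=6, min=17/3, spread=1/3
  -> spread < 1/2 first at step 1
Step 2: max=6, min=103/18, spread=5/18
Step 3: max=6, min=1255/216, spread=41/216
Step 4: max=6, min=151303/25920, spread=4217/25920
Step 5: max=43121/7200, min=9122051/1555200, spread=38417/311040
Step 6: max=861403/144000, min=548671789/93312000, spread=1903471/18662400
Step 7: max=25804241/4320000, min=32991330911/5598720000, spread=18038617/223948800
Step 8: max=2319873241/388800000, min=1982271017149/335923200000, spread=883978523/13436928000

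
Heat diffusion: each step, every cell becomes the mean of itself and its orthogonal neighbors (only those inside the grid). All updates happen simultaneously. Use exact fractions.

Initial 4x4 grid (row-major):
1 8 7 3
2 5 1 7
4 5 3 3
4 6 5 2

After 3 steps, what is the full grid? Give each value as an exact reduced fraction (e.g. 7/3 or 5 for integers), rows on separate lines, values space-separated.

Answer: 8707/2160 4013/900 4109/900 10141/2160
28729/7200 24877/6000 26323/6000 29887/7200
29377/7200 25393/6000 4747/1200 28151/7200
9391/2160 7723/1800 7319/1800 8009/2160

Derivation:
After step 1:
  11/3 21/4 19/4 17/3
  3 21/5 23/5 7/2
  15/4 23/5 17/5 15/4
  14/3 5 4 10/3
After step 2:
  143/36 67/15 76/15 167/36
  877/240 433/100 409/100 1051/240
  961/240 419/100 407/100 839/240
  161/36 137/30 59/15 133/36
After step 3:
  8707/2160 4013/900 4109/900 10141/2160
  28729/7200 24877/6000 26323/6000 29887/7200
  29377/7200 25393/6000 4747/1200 28151/7200
  9391/2160 7723/1800 7319/1800 8009/2160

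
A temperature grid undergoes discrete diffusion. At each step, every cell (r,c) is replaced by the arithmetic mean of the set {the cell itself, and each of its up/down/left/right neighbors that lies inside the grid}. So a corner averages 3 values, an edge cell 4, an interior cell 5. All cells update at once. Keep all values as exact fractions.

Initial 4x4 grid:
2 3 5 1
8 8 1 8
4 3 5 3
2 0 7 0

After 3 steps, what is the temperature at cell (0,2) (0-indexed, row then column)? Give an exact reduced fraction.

Step 1: cell (0,2) = 5/2
Step 2: cell (0,2) = 64/15
Step 3: cell (0,2) = 14069/3600
Full grid after step 3:
  9671/2160 3209/720 14069/3600 8689/2160
  6547/1440 25553/6000 5123/1200 27553/7200
  9373/2400 7883/2000 22511/6000 27737/7200
  481/144 3989/1200 12391/3600 7433/2160

Answer: 14069/3600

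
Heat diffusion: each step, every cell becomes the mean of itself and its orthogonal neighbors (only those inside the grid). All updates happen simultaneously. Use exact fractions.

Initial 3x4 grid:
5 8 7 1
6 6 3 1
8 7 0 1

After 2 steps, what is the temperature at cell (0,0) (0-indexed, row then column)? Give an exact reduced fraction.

Answer: 229/36

Derivation:
Step 1: cell (0,0) = 19/3
Step 2: cell (0,0) = 229/36
Full grid after step 2:
  229/36 283/48 353/80 37/12
  307/48 137/25 92/25 257/120
  37/6 21/4 181/60 59/36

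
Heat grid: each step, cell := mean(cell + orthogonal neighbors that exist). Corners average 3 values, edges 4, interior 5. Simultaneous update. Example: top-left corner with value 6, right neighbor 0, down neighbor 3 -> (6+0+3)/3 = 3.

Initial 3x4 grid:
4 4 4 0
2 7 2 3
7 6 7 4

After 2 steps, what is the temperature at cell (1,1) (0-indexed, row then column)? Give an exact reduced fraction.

Answer: 253/50

Derivation:
Step 1: cell (1,1) = 21/5
Step 2: cell (1,1) = 253/50
Full grid after step 2:
  157/36 887/240 851/240 85/36
  263/60 253/50 183/50 277/80
  67/12 207/40 623/120 35/9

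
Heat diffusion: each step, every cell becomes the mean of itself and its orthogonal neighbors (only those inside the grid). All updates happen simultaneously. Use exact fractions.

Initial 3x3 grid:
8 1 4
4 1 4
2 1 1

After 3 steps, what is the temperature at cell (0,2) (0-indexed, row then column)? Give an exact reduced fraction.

Step 1: cell (0,2) = 3
Step 2: cell (0,2) = 3
Step 3: cell (0,2) = 521/180
Full grid after step 3:
  7397/2160 22967/7200 521/180
  43559/14400 4027/1500 5989/2400
  679/270 32209/14400 503/240

Answer: 521/180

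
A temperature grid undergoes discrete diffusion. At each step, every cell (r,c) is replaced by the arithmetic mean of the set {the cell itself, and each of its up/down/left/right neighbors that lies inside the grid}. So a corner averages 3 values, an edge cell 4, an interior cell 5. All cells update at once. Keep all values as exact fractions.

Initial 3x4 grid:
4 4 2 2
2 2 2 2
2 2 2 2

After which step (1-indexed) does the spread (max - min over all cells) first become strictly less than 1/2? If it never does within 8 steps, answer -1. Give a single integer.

Step 1: max=10/3, min=2, spread=4/3
Step 2: max=53/18, min=2, spread=17/18
Step 3: max=374/135, min=2, spread=104/135
Step 4: max=170849/64800, min=1847/900, spread=7573/12960
Step 5: max=9945001/3888000, min=28217/13500, spread=363701/777600
  -> spread < 1/2 first at step 5
Step 6: max=582413999/233280000, min=767413/360000, spread=681043/1866240
Step 7: max=34362937141/13996800000, min=210282089/97200000, spread=163292653/559872000
Step 8: max=2034443884319/839808000000, min=6389139163/2916000000, spread=1554974443/6718464000

Answer: 5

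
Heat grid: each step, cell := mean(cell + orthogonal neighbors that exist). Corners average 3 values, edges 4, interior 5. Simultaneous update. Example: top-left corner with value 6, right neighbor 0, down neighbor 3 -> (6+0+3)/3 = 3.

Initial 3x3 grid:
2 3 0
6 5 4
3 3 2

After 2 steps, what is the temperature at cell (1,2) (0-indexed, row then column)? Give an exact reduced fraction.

Answer: 737/240

Derivation:
Step 1: cell (1,2) = 11/4
Step 2: cell (1,2) = 737/240
Full grid after step 2:
  61/18 127/40 91/36
  119/30 167/50 737/240
  15/4 289/80 3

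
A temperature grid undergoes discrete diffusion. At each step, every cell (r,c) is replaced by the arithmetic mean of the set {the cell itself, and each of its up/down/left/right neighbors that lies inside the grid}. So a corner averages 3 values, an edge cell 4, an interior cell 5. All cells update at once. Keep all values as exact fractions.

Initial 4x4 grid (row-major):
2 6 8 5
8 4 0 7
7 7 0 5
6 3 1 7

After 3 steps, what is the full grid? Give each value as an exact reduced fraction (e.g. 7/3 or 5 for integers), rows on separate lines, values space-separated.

Answer: 571/108 7171/1440 34879/7200 10903/2160
7537/1440 3601/750 1069/240 16337/3600
38213/7200 26951/6000 5933/1500 14773/3600
10877/2160 15979/3600 13663/3600 1027/270

Derivation:
After step 1:
  16/3 5 19/4 20/3
  21/4 5 19/5 17/4
  7 21/5 13/5 19/4
  16/3 17/4 11/4 13/3
After step 2:
  187/36 241/48 1213/240 47/9
  271/48 93/20 102/25 73/15
  1307/240 461/100 181/50 239/60
  199/36 62/15 209/60 71/18
After step 3:
  571/108 7171/1440 34879/7200 10903/2160
  7537/1440 3601/750 1069/240 16337/3600
  38213/7200 26951/6000 5933/1500 14773/3600
  10877/2160 15979/3600 13663/3600 1027/270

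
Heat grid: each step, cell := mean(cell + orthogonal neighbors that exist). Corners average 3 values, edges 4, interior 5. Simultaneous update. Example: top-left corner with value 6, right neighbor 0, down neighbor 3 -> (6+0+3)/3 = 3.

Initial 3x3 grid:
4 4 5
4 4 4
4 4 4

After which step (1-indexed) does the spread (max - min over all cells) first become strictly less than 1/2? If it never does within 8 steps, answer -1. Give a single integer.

Step 1: max=13/3, min=4, spread=1/3
  -> spread < 1/2 first at step 1
Step 2: max=77/18, min=4, spread=5/18
Step 3: max=905/216, min=4, spread=41/216
Step 4: max=53971/12960, min=1451/360, spread=347/2592
Step 5: max=3217337/777600, min=14557/3600, spread=2921/31104
Step 6: max=192452539/46656000, min=1753483/432000, spread=24611/373248
Step 7: max=11516162033/2799360000, min=39536741/9720000, spread=207329/4478976
Step 8: max=689876352451/167961600000, min=2112401599/518400000, spread=1746635/53747712

Answer: 1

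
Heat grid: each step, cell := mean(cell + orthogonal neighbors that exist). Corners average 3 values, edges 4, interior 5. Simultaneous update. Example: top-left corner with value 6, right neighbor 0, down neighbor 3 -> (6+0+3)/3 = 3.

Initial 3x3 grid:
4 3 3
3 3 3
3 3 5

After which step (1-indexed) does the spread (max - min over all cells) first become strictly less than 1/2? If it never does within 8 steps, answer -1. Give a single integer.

Answer: 2

Derivation:
Step 1: max=11/3, min=3, spread=2/3
Step 2: max=32/9, min=151/48, spread=59/144
  -> spread < 1/2 first at step 2
Step 3: max=365/108, min=689/216, spread=41/216
Step 4: max=21769/6480, min=557167/172800, spread=70019/518400
Step 5: max=1290293/388800, min=2507561/777600, spread=2921/31104
Step 6: max=77188621/23328000, min=151300867/46656000, spread=24611/373248
Step 7: max=4612332737/1399680000, min=9095084849/2799360000, spread=207329/4478976
Step 8: max=276258211489/83980800000, min=547058188603/167961600000, spread=1746635/53747712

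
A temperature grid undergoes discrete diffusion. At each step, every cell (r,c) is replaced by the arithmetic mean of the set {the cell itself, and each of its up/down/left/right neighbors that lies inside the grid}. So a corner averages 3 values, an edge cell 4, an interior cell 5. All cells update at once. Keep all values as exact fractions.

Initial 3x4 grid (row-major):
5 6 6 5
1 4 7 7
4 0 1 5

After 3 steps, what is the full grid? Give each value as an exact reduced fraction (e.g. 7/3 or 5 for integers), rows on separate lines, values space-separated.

After step 1:
  4 21/4 6 6
  7/2 18/5 5 6
  5/3 9/4 13/4 13/3
After step 2:
  17/4 377/80 89/16 6
  383/120 98/25 477/100 16/3
  89/36 323/120 89/24 163/36
After step 3:
  2917/720 3689/800 4209/800 811/144
  24901/7200 23143/6000 27953/6000 2321/450
  376/135 11513/3600 883/225 977/216

Answer: 2917/720 3689/800 4209/800 811/144
24901/7200 23143/6000 27953/6000 2321/450
376/135 11513/3600 883/225 977/216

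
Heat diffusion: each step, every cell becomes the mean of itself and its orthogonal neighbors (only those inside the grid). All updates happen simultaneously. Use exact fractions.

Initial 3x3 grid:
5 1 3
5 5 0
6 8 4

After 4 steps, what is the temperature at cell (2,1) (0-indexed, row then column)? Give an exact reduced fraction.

Answer: 3907457/864000

Derivation:
Step 1: cell (2,1) = 23/4
Step 2: cell (2,1) = 1193/240
Step 3: cell (2,1) = 69331/14400
Step 4: cell (2,1) = 3907457/864000
Full grid after step 4:
  529121/129600 519847/144000 215273/64800
  143341/32000 742667/180000 196427/54000
  79487/16200 3907457/864000 179107/43200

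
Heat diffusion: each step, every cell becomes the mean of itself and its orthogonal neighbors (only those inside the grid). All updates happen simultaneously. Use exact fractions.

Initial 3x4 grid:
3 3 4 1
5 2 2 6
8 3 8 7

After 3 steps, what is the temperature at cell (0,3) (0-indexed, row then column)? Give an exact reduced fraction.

Step 1: cell (0,3) = 11/3
Step 2: cell (0,3) = 61/18
Step 3: cell (0,3) = 4157/1080
Full grid after step 3:
  98/27 12767/3600 6121/1800 4157/1080
  3381/800 7849/2000 25657/6000 7771/1800
  1987/432 34409/7200 11503/2400 1241/240

Answer: 4157/1080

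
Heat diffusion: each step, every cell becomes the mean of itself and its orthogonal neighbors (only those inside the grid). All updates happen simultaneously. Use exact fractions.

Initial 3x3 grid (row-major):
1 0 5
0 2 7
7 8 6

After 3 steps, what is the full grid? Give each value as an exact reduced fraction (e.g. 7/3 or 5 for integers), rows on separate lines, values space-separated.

After step 1:
  1/3 2 4
  5/2 17/5 5
  5 23/4 7
After step 2:
  29/18 73/30 11/3
  337/120 373/100 97/20
  53/12 423/80 71/12
After step 3:
  2467/1080 10297/3600 73/20
  22619/7200 22931/6000 5449/1200
  1001/240 23221/4800 3853/720

Answer: 2467/1080 10297/3600 73/20
22619/7200 22931/6000 5449/1200
1001/240 23221/4800 3853/720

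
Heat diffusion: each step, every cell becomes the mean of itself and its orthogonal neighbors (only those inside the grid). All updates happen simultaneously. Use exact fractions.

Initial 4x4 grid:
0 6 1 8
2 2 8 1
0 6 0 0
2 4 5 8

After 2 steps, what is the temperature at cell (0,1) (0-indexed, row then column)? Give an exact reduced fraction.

Step 1: cell (0,1) = 9/4
Step 2: cell (0,1) = 58/15
Full grid after step 2:
  71/36 58/15 103/30 40/9
  329/120 257/100 21/5 367/120
  79/40 71/20 151/50 439/120
  35/12 129/40 499/120 65/18

Answer: 58/15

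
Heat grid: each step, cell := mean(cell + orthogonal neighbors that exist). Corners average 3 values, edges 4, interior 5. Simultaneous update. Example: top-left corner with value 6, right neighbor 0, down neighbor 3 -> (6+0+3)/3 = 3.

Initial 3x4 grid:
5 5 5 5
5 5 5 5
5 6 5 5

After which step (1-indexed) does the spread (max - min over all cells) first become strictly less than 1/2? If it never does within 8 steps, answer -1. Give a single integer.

Step 1: max=16/3, min=5, spread=1/3
  -> spread < 1/2 first at step 1
Step 2: max=631/120, min=5, spread=31/120
Step 3: max=5611/1080, min=5, spread=211/1080
Step 4: max=556897/108000, min=9047/1800, spread=14077/108000
Step 5: max=5000407/972000, min=543683/108000, spread=5363/48600
Step 6: max=149540809/29160000, min=302869/60000, spread=93859/1166400
Step 7: max=8958274481/1749600000, min=491336467/97200000, spread=4568723/69984000
Step 8: max=536660435629/104976000000, min=14761618889/2916000000, spread=8387449/167961600

Answer: 1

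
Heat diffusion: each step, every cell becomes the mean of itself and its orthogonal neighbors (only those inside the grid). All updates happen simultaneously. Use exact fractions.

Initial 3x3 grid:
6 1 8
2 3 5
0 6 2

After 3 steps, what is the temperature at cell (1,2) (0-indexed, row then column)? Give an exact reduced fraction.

Answer: 9733/2400

Derivation:
Step 1: cell (1,2) = 9/2
Step 2: cell (1,2) = 169/40
Step 3: cell (1,2) = 9733/2400
Full grid after step 3:
  821/240 27799/7200 2281/540
  45623/14400 10763/3000 9733/2400
  3227/1080 16141/4800 8189/2160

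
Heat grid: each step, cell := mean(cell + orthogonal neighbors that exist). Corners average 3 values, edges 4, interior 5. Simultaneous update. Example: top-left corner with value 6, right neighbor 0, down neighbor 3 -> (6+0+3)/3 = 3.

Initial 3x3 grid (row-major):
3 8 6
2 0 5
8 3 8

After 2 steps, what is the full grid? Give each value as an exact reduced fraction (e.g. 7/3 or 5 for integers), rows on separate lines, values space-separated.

After step 1:
  13/3 17/4 19/3
  13/4 18/5 19/4
  13/3 19/4 16/3
After step 2:
  71/18 1111/240 46/9
  931/240 103/25 1201/240
  37/9 1081/240 89/18

Answer: 71/18 1111/240 46/9
931/240 103/25 1201/240
37/9 1081/240 89/18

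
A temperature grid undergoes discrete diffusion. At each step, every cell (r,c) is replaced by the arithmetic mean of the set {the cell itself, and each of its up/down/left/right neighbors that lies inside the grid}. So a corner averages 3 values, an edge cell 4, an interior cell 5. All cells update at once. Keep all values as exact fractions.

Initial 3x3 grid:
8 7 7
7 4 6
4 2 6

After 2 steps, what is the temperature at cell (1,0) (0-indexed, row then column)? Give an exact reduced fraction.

Step 1: cell (1,0) = 23/4
Step 2: cell (1,0) = 1357/240
Full grid after step 2:
  235/36 257/40 227/36
  1357/240 136/25 1337/240
  169/36 91/20 173/36

Answer: 1357/240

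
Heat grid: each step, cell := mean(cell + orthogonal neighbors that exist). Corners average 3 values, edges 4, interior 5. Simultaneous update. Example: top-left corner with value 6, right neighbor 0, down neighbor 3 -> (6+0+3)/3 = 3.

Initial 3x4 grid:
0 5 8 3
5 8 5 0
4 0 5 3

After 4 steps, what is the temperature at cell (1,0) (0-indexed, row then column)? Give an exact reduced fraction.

Step 1: cell (1,0) = 17/4
Step 2: cell (1,0) = 911/240
Step 3: cell (1,0) = 59821/14400
Step 4: cell (1,0) = 3542999/864000
Full grid after step 4:
  561211/129600 470983/108000 467963/108000 523901/129600
  3542999/864000 1530601/360000 1451551/360000 3328289/864000
  19193/4800 141661/36000 415463/108000 464501/129600

Answer: 3542999/864000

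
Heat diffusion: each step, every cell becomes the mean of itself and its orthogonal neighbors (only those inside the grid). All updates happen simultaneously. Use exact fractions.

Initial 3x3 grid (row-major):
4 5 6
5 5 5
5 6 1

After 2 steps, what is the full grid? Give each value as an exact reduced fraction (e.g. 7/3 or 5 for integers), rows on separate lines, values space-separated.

After step 1:
  14/3 5 16/3
  19/4 26/5 17/4
  16/3 17/4 4
After step 2:
  173/36 101/20 175/36
  399/80 469/100 1127/240
  43/9 1127/240 25/6

Answer: 173/36 101/20 175/36
399/80 469/100 1127/240
43/9 1127/240 25/6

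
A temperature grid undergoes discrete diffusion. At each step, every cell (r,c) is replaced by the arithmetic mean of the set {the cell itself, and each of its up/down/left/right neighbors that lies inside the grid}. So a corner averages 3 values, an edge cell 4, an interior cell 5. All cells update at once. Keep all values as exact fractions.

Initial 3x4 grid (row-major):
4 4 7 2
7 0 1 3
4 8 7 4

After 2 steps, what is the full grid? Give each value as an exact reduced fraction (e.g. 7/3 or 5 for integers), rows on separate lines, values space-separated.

Answer: 25/6 65/16 297/80 10/3
229/48 397/100 93/25 443/120
89/18 241/48 1081/240 73/18

Derivation:
After step 1:
  5 15/4 7/2 4
  15/4 4 18/5 5/2
  19/3 19/4 5 14/3
After step 2:
  25/6 65/16 297/80 10/3
  229/48 397/100 93/25 443/120
  89/18 241/48 1081/240 73/18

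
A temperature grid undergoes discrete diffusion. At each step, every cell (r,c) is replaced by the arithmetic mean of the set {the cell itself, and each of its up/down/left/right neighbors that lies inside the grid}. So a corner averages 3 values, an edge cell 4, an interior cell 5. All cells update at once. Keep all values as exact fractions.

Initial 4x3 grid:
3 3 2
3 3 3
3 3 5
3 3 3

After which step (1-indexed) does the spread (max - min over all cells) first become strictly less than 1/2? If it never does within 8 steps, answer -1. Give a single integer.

Answer: 3

Derivation:
Step 1: max=11/3, min=8/3, spread=1
Step 2: max=829/240, min=137/48, spread=3/5
Step 3: max=7279/2160, min=421/144, spread=241/540
  -> spread < 1/2 first at step 3
Step 4: max=212989/64800, min=42637/14400, spread=8449/25920
Step 5: max=6328423/1944000, min=7723369/2592000, spread=428717/1555200
Step 6: max=187780201/58320000, min=467499211/155520000, spread=3989759/18662400
Step 7: max=5596760317/1749600000, min=1044752587/345600000, spread=196928221/1119744000
Step 8: max=83456458457/26244000000, min=1701806015291/559872000000, spread=1886362363/13436928000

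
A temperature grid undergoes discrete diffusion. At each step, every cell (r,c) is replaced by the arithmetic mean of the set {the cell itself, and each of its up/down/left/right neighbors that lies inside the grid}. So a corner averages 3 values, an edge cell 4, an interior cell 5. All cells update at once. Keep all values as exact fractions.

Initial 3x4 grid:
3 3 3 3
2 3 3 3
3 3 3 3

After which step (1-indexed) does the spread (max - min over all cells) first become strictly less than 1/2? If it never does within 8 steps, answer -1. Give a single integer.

Step 1: max=3, min=8/3, spread=1/3
  -> spread < 1/2 first at step 1
Step 2: max=3, min=653/240, spread=67/240
Step 3: max=3, min=6043/2160, spread=437/2160
Step 4: max=2991/1000, min=2434469/864000, spread=29951/172800
Step 5: max=10046/3375, min=22112179/7776000, spread=206761/1555200
Step 6: max=16034329/5400000, min=8875004429/3110400000, spread=14430763/124416000
Step 7: max=1278347273/432000000, min=534764258311/186624000000, spread=139854109/1492992000
Step 8: max=114788771023/38880000000, min=32169848109749/11197440000000, spread=7114543559/89579520000

Answer: 1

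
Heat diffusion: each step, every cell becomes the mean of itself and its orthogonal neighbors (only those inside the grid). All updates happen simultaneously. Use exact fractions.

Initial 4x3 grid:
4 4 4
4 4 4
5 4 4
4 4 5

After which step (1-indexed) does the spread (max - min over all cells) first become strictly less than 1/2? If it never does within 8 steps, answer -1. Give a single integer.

Step 1: max=13/3, min=4, spread=1/3
  -> spread < 1/2 first at step 1
Step 2: max=1027/240, min=4, spread=67/240
Step 3: max=9227/2160, min=193/48, spread=271/1080
Step 4: max=550399/129600, min=9721/2400, spread=5093/25920
Step 5: max=32915501/7776000, min=878611/216000, spread=257101/1555200
Step 6: max=1967893999/466560000, min=26467967/6480000, spread=497603/3732480
Step 7: max=117768437141/27993600000, min=265446113/64800000, spread=123828653/1119744000
Step 8: max=7049605884319/1679616000000, min=23950295413/5832000000, spread=1215366443/13436928000

Answer: 1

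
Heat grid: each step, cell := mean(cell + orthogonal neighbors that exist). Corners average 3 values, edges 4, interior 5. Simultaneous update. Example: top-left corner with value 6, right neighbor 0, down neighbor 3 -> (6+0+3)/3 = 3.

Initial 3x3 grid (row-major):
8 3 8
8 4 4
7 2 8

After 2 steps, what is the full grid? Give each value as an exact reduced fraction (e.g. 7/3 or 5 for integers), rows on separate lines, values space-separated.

Answer: 113/18 1277/240 67/12
459/80 559/100 149/30
53/9 1187/240 191/36

Derivation:
After step 1:
  19/3 23/4 5
  27/4 21/5 6
  17/3 21/4 14/3
After step 2:
  113/18 1277/240 67/12
  459/80 559/100 149/30
  53/9 1187/240 191/36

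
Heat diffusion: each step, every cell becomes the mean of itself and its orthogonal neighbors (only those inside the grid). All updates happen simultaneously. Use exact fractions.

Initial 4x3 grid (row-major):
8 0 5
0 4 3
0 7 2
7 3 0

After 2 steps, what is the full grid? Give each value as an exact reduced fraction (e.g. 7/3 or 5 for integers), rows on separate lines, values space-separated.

Answer: 119/36 743/240 125/36
359/120 67/20 359/120
391/120 67/20 341/120
133/36 249/80 107/36

Derivation:
After step 1:
  8/3 17/4 8/3
  3 14/5 7/2
  7/2 16/5 3
  10/3 17/4 5/3
After step 2:
  119/36 743/240 125/36
  359/120 67/20 359/120
  391/120 67/20 341/120
  133/36 249/80 107/36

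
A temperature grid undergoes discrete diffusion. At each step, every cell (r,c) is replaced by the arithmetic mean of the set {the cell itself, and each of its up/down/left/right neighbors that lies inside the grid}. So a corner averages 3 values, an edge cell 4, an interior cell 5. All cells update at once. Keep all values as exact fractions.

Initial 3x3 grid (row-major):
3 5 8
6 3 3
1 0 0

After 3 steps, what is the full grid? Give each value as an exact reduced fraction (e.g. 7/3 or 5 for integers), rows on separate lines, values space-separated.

Answer: 2191/540 6587/1600 8909/2160
15611/4800 9823/3000 23129/7200
5429/2160 8227/3600 283/120

Derivation:
After step 1:
  14/3 19/4 16/3
  13/4 17/5 7/2
  7/3 1 1
After step 2:
  38/9 363/80 163/36
  273/80 159/50 397/120
  79/36 29/15 11/6
After step 3:
  2191/540 6587/1600 8909/2160
  15611/4800 9823/3000 23129/7200
  5429/2160 8227/3600 283/120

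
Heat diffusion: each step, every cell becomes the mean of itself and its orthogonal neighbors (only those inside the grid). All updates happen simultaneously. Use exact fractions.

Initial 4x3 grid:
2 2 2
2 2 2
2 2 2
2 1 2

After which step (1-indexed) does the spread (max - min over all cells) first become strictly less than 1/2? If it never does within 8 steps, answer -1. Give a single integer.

Answer: 1

Derivation:
Step 1: max=2, min=5/3, spread=1/3
  -> spread < 1/2 first at step 1
Step 2: max=2, min=413/240, spread=67/240
Step 3: max=2, min=3883/2160, spread=437/2160
Step 4: max=1991/1000, min=1570469/864000, spread=29951/172800
Step 5: max=6671/3375, min=14336179/7776000, spread=206761/1555200
Step 6: max=10634329/5400000, min=5764604429/3110400000, spread=14430763/124416000
Step 7: max=846347273/432000000, min=348140258311/186624000000, spread=139854109/1492992000
Step 8: max=75908771023/38880000000, min=20972408109749/11197440000000, spread=7114543559/89579520000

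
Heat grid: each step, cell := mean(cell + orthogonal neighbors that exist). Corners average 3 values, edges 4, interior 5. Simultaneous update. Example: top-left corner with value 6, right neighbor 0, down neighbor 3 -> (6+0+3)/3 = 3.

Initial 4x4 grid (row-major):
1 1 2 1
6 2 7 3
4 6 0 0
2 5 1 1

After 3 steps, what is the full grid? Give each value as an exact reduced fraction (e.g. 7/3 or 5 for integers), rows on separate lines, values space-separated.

Answer: 1621/540 19141/7200 1283/480 23/10
23311/7200 4927/1500 323/125 229/96
27031/7200 4777/1500 1973/750 535/288
1921/540 23161/7200 3149/1440 461/270

Derivation:
After step 1:
  8/3 3/2 11/4 2
  13/4 22/5 14/5 11/4
  9/2 17/5 14/5 1
  11/3 7/2 7/4 2/3
After step 2:
  89/36 679/240 181/80 5/2
  889/240 307/100 31/10 171/80
  889/240 93/25 47/20 433/240
  35/9 739/240 523/240 41/36
After step 3:
  1621/540 19141/7200 1283/480 23/10
  23311/7200 4927/1500 323/125 229/96
  27031/7200 4777/1500 1973/750 535/288
  1921/540 23161/7200 3149/1440 461/270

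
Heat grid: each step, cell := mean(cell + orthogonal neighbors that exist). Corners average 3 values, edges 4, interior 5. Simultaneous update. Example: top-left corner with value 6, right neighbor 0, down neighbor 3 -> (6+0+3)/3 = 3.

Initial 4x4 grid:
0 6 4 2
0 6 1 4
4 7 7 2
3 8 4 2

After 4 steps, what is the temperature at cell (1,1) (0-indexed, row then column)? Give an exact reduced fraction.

Answer: 235639/60000

Derivation:
Step 1: cell (1,1) = 4
Step 2: cell (1,1) = 213/50
Step 3: cell (1,1) = 1513/400
Step 4: cell (1,1) = 235639/60000
Full grid after step 4:
  73421/21600 49589/14400 771659/216000 217811/64800
  26327/7200 235639/60000 670169/180000 391087/108000
  156419/36000 260213/60000 153719/36000 408431/108000
  99847/21600 343343/72000 943837/216000 53261/12960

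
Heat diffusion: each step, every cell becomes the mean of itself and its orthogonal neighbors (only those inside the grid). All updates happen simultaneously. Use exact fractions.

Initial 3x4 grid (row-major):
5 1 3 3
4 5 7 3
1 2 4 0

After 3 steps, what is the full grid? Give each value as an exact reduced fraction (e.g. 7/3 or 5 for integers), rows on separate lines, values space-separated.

Answer: 7463/2160 3229/900 4207/1200 2423/720
48779/14400 5179/1500 10453/3000 47089/14400
1697/540 23507/7200 23267/7200 3397/1080

Derivation:
After step 1:
  10/3 7/2 7/2 3
  15/4 19/5 22/5 13/4
  7/3 3 13/4 7/3
After step 2:
  127/36 53/15 18/5 13/4
  793/240 369/100 91/25 779/240
  109/36 743/240 779/240 53/18
After step 3:
  7463/2160 3229/900 4207/1200 2423/720
  48779/14400 5179/1500 10453/3000 47089/14400
  1697/540 23507/7200 23267/7200 3397/1080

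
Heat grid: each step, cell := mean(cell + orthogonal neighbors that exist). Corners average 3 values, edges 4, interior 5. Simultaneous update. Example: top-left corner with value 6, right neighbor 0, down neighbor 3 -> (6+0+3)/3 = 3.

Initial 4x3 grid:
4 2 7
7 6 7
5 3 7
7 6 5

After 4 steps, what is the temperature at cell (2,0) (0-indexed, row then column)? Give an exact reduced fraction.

Step 1: cell (2,0) = 11/2
Step 2: cell (2,0) = 28/5
Step 3: cell (2,0) = 6479/1200
Step 4: cell (2,0) = 24601/4500
Full grid after step 4:
  664873/129600 4489237/864000 701323/129600
  140851/27000 1943693/360000 1184183/216000
  24601/4500 658381/120000 406741/72000
  238381/43200 1617949/288000 243031/43200

Answer: 24601/4500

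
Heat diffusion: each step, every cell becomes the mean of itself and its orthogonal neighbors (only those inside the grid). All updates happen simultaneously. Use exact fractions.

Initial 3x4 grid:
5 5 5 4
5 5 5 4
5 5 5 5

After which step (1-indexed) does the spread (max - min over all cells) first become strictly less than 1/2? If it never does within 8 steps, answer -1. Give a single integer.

Answer: 2

Derivation:
Step 1: max=5, min=13/3, spread=2/3
Step 2: max=5, min=163/36, spread=17/36
  -> spread < 1/2 first at step 2
Step 3: max=5, min=9953/2160, spread=847/2160
Step 4: max=1121/225, min=151369/32400, spread=2011/6480
Step 5: max=536287/108000, min=18309217/3888000, spread=199423/777600
Step 6: max=10684751/2160000, min=1105495133/233280000, spread=1938319/9331200
Step 7: max=958555801/194400000, min=66622322947/13996800000, spread=95747789/559872000
Step 8: max=57346856059/11664000000, min=4011470744873/839808000000, spread=940023131/6718464000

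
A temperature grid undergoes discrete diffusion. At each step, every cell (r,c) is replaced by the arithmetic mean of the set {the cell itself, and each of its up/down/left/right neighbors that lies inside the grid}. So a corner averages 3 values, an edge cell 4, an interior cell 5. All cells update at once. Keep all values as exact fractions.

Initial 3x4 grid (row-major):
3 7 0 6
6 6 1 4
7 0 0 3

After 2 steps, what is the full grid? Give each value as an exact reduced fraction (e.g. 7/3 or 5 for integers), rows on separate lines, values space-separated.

Answer: 89/18 101/24 391/120 31/9
115/24 379/100 71/25 341/120
157/36 151/48 527/240 41/18

Derivation:
After step 1:
  16/3 4 7/2 10/3
  11/2 4 11/5 7/2
  13/3 13/4 1 7/3
After step 2:
  89/18 101/24 391/120 31/9
  115/24 379/100 71/25 341/120
  157/36 151/48 527/240 41/18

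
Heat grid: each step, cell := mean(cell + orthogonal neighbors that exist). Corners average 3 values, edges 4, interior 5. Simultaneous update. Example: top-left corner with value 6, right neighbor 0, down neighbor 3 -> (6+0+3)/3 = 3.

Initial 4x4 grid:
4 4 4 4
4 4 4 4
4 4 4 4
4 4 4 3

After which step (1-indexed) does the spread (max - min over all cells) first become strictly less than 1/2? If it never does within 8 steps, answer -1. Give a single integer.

Answer: 1

Derivation:
Step 1: max=4, min=11/3, spread=1/3
  -> spread < 1/2 first at step 1
Step 2: max=4, min=67/18, spread=5/18
Step 3: max=4, min=823/216, spread=41/216
Step 4: max=4, min=24877/6480, spread=1043/6480
Step 5: max=4, min=752047/194400, spread=25553/194400
Step 6: max=71921/18000, min=22656541/5832000, spread=645863/5832000
Step 7: max=479029/120000, min=682198309/174960000, spread=16225973/174960000
Step 8: max=215299/54000, min=20517722017/5248800000, spread=409340783/5248800000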